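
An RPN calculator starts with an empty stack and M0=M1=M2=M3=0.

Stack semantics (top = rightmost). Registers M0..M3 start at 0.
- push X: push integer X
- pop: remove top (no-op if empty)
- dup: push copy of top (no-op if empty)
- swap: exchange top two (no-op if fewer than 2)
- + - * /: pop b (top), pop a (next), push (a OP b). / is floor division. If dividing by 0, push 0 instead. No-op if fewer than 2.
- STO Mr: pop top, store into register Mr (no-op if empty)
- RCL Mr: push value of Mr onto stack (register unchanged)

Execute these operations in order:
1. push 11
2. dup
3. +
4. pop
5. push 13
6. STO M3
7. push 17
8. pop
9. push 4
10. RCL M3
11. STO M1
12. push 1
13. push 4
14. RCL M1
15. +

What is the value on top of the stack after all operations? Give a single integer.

After op 1 (push 11): stack=[11] mem=[0,0,0,0]
After op 2 (dup): stack=[11,11] mem=[0,0,0,0]
After op 3 (+): stack=[22] mem=[0,0,0,0]
After op 4 (pop): stack=[empty] mem=[0,0,0,0]
After op 5 (push 13): stack=[13] mem=[0,0,0,0]
After op 6 (STO M3): stack=[empty] mem=[0,0,0,13]
After op 7 (push 17): stack=[17] mem=[0,0,0,13]
After op 8 (pop): stack=[empty] mem=[0,0,0,13]
After op 9 (push 4): stack=[4] mem=[0,0,0,13]
After op 10 (RCL M3): stack=[4,13] mem=[0,0,0,13]
After op 11 (STO M1): stack=[4] mem=[0,13,0,13]
After op 12 (push 1): stack=[4,1] mem=[0,13,0,13]
After op 13 (push 4): stack=[4,1,4] mem=[0,13,0,13]
After op 14 (RCL M1): stack=[4,1,4,13] mem=[0,13,0,13]
After op 15 (+): stack=[4,1,17] mem=[0,13,0,13]

Answer: 17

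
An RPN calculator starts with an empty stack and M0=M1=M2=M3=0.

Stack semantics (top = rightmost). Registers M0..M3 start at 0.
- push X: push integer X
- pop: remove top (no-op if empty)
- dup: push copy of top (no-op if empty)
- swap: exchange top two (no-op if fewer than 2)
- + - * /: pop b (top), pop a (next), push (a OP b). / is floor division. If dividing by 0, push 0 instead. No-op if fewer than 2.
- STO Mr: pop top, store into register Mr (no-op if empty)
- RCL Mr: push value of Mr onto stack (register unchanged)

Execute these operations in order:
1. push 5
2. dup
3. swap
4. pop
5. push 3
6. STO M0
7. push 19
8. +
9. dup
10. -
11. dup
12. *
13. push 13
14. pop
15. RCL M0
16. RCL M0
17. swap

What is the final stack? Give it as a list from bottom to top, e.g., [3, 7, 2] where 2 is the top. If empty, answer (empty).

After op 1 (push 5): stack=[5] mem=[0,0,0,0]
After op 2 (dup): stack=[5,5] mem=[0,0,0,0]
After op 3 (swap): stack=[5,5] mem=[0,0,0,0]
After op 4 (pop): stack=[5] mem=[0,0,0,0]
After op 5 (push 3): stack=[5,3] mem=[0,0,0,0]
After op 6 (STO M0): stack=[5] mem=[3,0,0,0]
After op 7 (push 19): stack=[5,19] mem=[3,0,0,0]
After op 8 (+): stack=[24] mem=[3,0,0,0]
After op 9 (dup): stack=[24,24] mem=[3,0,0,0]
After op 10 (-): stack=[0] mem=[3,0,0,0]
After op 11 (dup): stack=[0,0] mem=[3,0,0,0]
After op 12 (*): stack=[0] mem=[3,0,0,0]
After op 13 (push 13): stack=[0,13] mem=[3,0,0,0]
After op 14 (pop): stack=[0] mem=[3,0,0,0]
After op 15 (RCL M0): stack=[0,3] mem=[3,0,0,0]
After op 16 (RCL M0): stack=[0,3,3] mem=[3,0,0,0]
After op 17 (swap): stack=[0,3,3] mem=[3,0,0,0]

Answer: [0, 3, 3]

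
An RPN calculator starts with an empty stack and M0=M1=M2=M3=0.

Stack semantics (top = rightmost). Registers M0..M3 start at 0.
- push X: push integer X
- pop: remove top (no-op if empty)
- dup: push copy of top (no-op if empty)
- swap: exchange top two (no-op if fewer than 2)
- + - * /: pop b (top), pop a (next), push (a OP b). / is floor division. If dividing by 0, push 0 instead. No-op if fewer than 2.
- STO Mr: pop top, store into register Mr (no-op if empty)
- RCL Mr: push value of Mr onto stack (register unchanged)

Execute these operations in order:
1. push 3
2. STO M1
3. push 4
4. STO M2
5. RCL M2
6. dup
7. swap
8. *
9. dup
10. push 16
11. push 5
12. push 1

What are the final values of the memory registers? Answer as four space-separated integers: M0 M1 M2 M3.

Answer: 0 3 4 0

Derivation:
After op 1 (push 3): stack=[3] mem=[0,0,0,0]
After op 2 (STO M1): stack=[empty] mem=[0,3,0,0]
After op 3 (push 4): stack=[4] mem=[0,3,0,0]
After op 4 (STO M2): stack=[empty] mem=[0,3,4,0]
After op 5 (RCL M2): stack=[4] mem=[0,3,4,0]
After op 6 (dup): stack=[4,4] mem=[0,3,4,0]
After op 7 (swap): stack=[4,4] mem=[0,3,4,0]
After op 8 (*): stack=[16] mem=[0,3,4,0]
After op 9 (dup): stack=[16,16] mem=[0,3,4,0]
After op 10 (push 16): stack=[16,16,16] mem=[0,3,4,0]
After op 11 (push 5): stack=[16,16,16,5] mem=[0,3,4,0]
After op 12 (push 1): stack=[16,16,16,5,1] mem=[0,3,4,0]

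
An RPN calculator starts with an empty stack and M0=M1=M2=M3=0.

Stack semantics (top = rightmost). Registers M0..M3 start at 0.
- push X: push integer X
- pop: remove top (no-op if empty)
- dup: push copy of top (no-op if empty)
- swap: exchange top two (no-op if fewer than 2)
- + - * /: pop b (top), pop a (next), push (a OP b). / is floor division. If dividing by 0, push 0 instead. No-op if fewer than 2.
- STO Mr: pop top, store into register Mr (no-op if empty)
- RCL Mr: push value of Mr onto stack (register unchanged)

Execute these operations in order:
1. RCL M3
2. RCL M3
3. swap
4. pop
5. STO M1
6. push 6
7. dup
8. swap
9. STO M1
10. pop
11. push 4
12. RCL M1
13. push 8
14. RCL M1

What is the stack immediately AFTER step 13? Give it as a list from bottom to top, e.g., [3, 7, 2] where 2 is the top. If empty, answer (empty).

After op 1 (RCL M3): stack=[0] mem=[0,0,0,0]
After op 2 (RCL M3): stack=[0,0] mem=[0,0,0,0]
After op 3 (swap): stack=[0,0] mem=[0,0,0,0]
After op 4 (pop): stack=[0] mem=[0,0,0,0]
After op 5 (STO M1): stack=[empty] mem=[0,0,0,0]
After op 6 (push 6): stack=[6] mem=[0,0,0,0]
After op 7 (dup): stack=[6,6] mem=[0,0,0,0]
After op 8 (swap): stack=[6,6] mem=[0,0,0,0]
After op 9 (STO M1): stack=[6] mem=[0,6,0,0]
After op 10 (pop): stack=[empty] mem=[0,6,0,0]
After op 11 (push 4): stack=[4] mem=[0,6,0,0]
After op 12 (RCL M1): stack=[4,6] mem=[0,6,0,0]
After op 13 (push 8): stack=[4,6,8] mem=[0,6,0,0]

[4, 6, 8]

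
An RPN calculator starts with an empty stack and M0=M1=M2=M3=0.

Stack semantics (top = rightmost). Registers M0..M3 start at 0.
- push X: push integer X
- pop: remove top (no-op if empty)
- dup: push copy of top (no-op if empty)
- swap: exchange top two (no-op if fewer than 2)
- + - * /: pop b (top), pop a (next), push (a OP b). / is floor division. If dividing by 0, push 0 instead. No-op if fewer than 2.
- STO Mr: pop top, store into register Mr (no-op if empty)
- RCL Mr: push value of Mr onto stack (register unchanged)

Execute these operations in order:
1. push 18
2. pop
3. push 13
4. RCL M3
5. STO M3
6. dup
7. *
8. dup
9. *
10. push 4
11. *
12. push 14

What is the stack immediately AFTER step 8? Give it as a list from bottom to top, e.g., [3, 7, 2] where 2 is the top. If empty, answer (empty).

After op 1 (push 18): stack=[18] mem=[0,0,0,0]
After op 2 (pop): stack=[empty] mem=[0,0,0,0]
After op 3 (push 13): stack=[13] mem=[0,0,0,0]
After op 4 (RCL M3): stack=[13,0] mem=[0,0,0,0]
After op 5 (STO M3): stack=[13] mem=[0,0,0,0]
After op 6 (dup): stack=[13,13] mem=[0,0,0,0]
After op 7 (*): stack=[169] mem=[0,0,0,0]
After op 8 (dup): stack=[169,169] mem=[0,0,0,0]

[169, 169]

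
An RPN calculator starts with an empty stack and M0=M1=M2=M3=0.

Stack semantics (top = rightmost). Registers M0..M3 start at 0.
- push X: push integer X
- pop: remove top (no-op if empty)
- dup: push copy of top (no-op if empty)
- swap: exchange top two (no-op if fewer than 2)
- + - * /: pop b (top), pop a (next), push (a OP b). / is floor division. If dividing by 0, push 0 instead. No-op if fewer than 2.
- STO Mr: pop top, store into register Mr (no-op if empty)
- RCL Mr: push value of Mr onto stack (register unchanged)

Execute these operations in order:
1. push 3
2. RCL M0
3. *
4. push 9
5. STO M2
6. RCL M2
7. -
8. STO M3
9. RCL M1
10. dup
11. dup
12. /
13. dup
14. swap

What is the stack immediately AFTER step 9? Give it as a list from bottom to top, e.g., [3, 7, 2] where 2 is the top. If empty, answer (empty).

After op 1 (push 3): stack=[3] mem=[0,0,0,0]
After op 2 (RCL M0): stack=[3,0] mem=[0,0,0,0]
After op 3 (*): stack=[0] mem=[0,0,0,0]
After op 4 (push 9): stack=[0,9] mem=[0,0,0,0]
After op 5 (STO M2): stack=[0] mem=[0,0,9,0]
After op 6 (RCL M2): stack=[0,9] mem=[0,0,9,0]
After op 7 (-): stack=[-9] mem=[0,0,9,0]
After op 8 (STO M3): stack=[empty] mem=[0,0,9,-9]
After op 9 (RCL M1): stack=[0] mem=[0,0,9,-9]

[0]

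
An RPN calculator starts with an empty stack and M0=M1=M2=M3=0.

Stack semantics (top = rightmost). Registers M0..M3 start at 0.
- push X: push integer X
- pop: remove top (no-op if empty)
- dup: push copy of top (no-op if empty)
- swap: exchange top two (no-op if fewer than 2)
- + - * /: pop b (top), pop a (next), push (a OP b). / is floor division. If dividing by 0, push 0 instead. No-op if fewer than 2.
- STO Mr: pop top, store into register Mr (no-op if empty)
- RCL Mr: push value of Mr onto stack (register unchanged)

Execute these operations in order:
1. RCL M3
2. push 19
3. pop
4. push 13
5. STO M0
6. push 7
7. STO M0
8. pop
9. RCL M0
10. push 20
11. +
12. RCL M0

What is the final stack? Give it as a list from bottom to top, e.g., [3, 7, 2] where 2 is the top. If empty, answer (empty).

After op 1 (RCL M3): stack=[0] mem=[0,0,0,0]
After op 2 (push 19): stack=[0,19] mem=[0,0,0,0]
After op 3 (pop): stack=[0] mem=[0,0,0,0]
After op 4 (push 13): stack=[0,13] mem=[0,0,0,0]
After op 5 (STO M0): stack=[0] mem=[13,0,0,0]
After op 6 (push 7): stack=[0,7] mem=[13,0,0,0]
After op 7 (STO M0): stack=[0] mem=[7,0,0,0]
After op 8 (pop): stack=[empty] mem=[7,0,0,0]
After op 9 (RCL M0): stack=[7] mem=[7,0,0,0]
After op 10 (push 20): stack=[7,20] mem=[7,0,0,0]
After op 11 (+): stack=[27] mem=[7,0,0,0]
After op 12 (RCL M0): stack=[27,7] mem=[7,0,0,0]

Answer: [27, 7]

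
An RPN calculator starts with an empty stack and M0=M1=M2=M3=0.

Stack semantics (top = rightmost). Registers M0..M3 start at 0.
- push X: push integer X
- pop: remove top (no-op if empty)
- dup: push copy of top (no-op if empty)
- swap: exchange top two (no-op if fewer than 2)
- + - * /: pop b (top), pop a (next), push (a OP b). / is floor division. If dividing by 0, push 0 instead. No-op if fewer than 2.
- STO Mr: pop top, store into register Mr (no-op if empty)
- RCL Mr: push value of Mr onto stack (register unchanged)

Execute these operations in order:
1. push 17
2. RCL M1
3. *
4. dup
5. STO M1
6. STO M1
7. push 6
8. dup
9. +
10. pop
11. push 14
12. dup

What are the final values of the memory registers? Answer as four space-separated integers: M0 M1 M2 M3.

After op 1 (push 17): stack=[17] mem=[0,0,0,0]
After op 2 (RCL M1): stack=[17,0] mem=[0,0,0,0]
After op 3 (*): stack=[0] mem=[0,0,0,0]
After op 4 (dup): stack=[0,0] mem=[0,0,0,0]
After op 5 (STO M1): stack=[0] mem=[0,0,0,0]
After op 6 (STO M1): stack=[empty] mem=[0,0,0,0]
After op 7 (push 6): stack=[6] mem=[0,0,0,0]
After op 8 (dup): stack=[6,6] mem=[0,0,0,0]
After op 9 (+): stack=[12] mem=[0,0,0,0]
After op 10 (pop): stack=[empty] mem=[0,0,0,0]
After op 11 (push 14): stack=[14] mem=[0,0,0,0]
After op 12 (dup): stack=[14,14] mem=[0,0,0,0]

Answer: 0 0 0 0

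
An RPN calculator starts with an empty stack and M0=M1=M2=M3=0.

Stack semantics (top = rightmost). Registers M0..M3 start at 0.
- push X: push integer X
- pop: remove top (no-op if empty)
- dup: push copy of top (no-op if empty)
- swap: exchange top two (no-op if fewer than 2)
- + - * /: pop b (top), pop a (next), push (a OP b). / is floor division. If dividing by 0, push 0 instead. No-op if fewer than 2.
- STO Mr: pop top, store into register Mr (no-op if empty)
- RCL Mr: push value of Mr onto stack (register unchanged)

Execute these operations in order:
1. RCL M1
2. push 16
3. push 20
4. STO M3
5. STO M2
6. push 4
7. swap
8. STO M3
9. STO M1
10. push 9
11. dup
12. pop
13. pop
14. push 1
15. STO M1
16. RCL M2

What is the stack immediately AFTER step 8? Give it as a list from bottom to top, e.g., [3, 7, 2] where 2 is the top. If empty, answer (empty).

After op 1 (RCL M1): stack=[0] mem=[0,0,0,0]
After op 2 (push 16): stack=[0,16] mem=[0,0,0,0]
After op 3 (push 20): stack=[0,16,20] mem=[0,0,0,0]
After op 4 (STO M3): stack=[0,16] mem=[0,0,0,20]
After op 5 (STO M2): stack=[0] mem=[0,0,16,20]
After op 6 (push 4): stack=[0,4] mem=[0,0,16,20]
After op 7 (swap): stack=[4,0] mem=[0,0,16,20]
After op 8 (STO M3): stack=[4] mem=[0,0,16,0]

[4]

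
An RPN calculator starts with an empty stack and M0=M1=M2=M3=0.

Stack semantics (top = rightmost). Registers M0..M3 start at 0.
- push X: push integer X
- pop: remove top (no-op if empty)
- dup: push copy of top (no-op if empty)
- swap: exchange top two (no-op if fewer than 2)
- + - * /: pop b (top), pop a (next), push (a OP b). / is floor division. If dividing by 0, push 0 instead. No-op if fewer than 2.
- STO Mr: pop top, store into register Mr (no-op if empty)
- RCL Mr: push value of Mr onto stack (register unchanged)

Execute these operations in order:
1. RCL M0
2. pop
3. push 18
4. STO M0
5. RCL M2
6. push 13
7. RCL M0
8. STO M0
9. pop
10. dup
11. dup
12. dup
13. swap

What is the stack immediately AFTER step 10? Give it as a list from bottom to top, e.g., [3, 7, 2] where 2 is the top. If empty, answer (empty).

After op 1 (RCL M0): stack=[0] mem=[0,0,0,0]
After op 2 (pop): stack=[empty] mem=[0,0,0,0]
After op 3 (push 18): stack=[18] mem=[0,0,0,0]
After op 4 (STO M0): stack=[empty] mem=[18,0,0,0]
After op 5 (RCL M2): stack=[0] mem=[18,0,0,0]
After op 6 (push 13): stack=[0,13] mem=[18,0,0,0]
After op 7 (RCL M0): stack=[0,13,18] mem=[18,0,0,0]
After op 8 (STO M0): stack=[0,13] mem=[18,0,0,0]
After op 9 (pop): stack=[0] mem=[18,0,0,0]
After op 10 (dup): stack=[0,0] mem=[18,0,0,0]

[0, 0]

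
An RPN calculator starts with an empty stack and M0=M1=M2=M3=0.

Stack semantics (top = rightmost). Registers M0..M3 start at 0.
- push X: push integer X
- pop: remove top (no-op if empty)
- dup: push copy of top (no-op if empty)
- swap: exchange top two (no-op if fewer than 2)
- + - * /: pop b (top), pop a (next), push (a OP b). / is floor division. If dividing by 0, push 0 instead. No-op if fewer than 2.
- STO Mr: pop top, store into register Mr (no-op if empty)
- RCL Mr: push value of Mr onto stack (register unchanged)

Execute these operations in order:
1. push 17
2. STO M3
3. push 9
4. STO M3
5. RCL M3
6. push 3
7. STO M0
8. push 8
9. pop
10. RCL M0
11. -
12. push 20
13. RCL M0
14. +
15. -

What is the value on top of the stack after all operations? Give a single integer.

Answer: -17

Derivation:
After op 1 (push 17): stack=[17] mem=[0,0,0,0]
After op 2 (STO M3): stack=[empty] mem=[0,0,0,17]
After op 3 (push 9): stack=[9] mem=[0,0,0,17]
After op 4 (STO M3): stack=[empty] mem=[0,0,0,9]
After op 5 (RCL M3): stack=[9] mem=[0,0,0,9]
After op 6 (push 3): stack=[9,3] mem=[0,0,0,9]
After op 7 (STO M0): stack=[9] mem=[3,0,0,9]
After op 8 (push 8): stack=[9,8] mem=[3,0,0,9]
After op 9 (pop): stack=[9] mem=[3,0,0,9]
After op 10 (RCL M0): stack=[9,3] mem=[3,0,0,9]
After op 11 (-): stack=[6] mem=[3,0,0,9]
After op 12 (push 20): stack=[6,20] mem=[3,0,0,9]
After op 13 (RCL M0): stack=[6,20,3] mem=[3,0,0,9]
After op 14 (+): stack=[6,23] mem=[3,0,0,9]
After op 15 (-): stack=[-17] mem=[3,0,0,9]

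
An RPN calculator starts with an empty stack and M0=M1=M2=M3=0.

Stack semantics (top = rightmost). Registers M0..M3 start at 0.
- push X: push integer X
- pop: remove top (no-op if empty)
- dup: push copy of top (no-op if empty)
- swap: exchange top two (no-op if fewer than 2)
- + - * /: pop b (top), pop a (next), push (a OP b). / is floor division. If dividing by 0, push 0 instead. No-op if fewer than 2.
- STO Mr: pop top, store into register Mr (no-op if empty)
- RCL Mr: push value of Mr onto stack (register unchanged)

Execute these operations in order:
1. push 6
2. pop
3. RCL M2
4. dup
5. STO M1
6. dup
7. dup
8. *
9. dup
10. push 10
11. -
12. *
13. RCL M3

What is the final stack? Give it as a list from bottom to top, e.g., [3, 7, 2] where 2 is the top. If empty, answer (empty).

After op 1 (push 6): stack=[6] mem=[0,0,0,0]
After op 2 (pop): stack=[empty] mem=[0,0,0,0]
After op 3 (RCL M2): stack=[0] mem=[0,0,0,0]
After op 4 (dup): stack=[0,0] mem=[0,0,0,0]
After op 5 (STO M1): stack=[0] mem=[0,0,0,0]
After op 6 (dup): stack=[0,0] mem=[0,0,0,0]
After op 7 (dup): stack=[0,0,0] mem=[0,0,0,0]
After op 8 (*): stack=[0,0] mem=[0,0,0,0]
After op 9 (dup): stack=[0,0,0] mem=[0,0,0,0]
After op 10 (push 10): stack=[0,0,0,10] mem=[0,0,0,0]
After op 11 (-): stack=[0,0,-10] mem=[0,0,0,0]
After op 12 (*): stack=[0,0] mem=[0,0,0,0]
After op 13 (RCL M3): stack=[0,0,0] mem=[0,0,0,0]

Answer: [0, 0, 0]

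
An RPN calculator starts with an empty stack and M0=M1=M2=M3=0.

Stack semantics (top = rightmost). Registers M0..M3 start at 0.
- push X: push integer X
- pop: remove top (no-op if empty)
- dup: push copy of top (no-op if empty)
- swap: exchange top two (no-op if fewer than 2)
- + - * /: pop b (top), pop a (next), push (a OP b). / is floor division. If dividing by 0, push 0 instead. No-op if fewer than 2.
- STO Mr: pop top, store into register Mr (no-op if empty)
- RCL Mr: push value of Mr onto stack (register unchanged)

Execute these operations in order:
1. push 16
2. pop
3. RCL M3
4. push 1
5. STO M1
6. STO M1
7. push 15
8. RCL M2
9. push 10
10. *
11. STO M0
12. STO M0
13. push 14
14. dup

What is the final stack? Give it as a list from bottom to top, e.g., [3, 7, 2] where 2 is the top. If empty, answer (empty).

After op 1 (push 16): stack=[16] mem=[0,0,0,0]
After op 2 (pop): stack=[empty] mem=[0,0,0,0]
After op 3 (RCL M3): stack=[0] mem=[0,0,0,0]
After op 4 (push 1): stack=[0,1] mem=[0,0,0,0]
After op 5 (STO M1): stack=[0] mem=[0,1,0,0]
After op 6 (STO M1): stack=[empty] mem=[0,0,0,0]
After op 7 (push 15): stack=[15] mem=[0,0,0,0]
After op 8 (RCL M2): stack=[15,0] mem=[0,0,0,0]
After op 9 (push 10): stack=[15,0,10] mem=[0,0,0,0]
After op 10 (*): stack=[15,0] mem=[0,0,0,0]
After op 11 (STO M0): stack=[15] mem=[0,0,0,0]
After op 12 (STO M0): stack=[empty] mem=[15,0,0,0]
After op 13 (push 14): stack=[14] mem=[15,0,0,0]
After op 14 (dup): stack=[14,14] mem=[15,0,0,0]

Answer: [14, 14]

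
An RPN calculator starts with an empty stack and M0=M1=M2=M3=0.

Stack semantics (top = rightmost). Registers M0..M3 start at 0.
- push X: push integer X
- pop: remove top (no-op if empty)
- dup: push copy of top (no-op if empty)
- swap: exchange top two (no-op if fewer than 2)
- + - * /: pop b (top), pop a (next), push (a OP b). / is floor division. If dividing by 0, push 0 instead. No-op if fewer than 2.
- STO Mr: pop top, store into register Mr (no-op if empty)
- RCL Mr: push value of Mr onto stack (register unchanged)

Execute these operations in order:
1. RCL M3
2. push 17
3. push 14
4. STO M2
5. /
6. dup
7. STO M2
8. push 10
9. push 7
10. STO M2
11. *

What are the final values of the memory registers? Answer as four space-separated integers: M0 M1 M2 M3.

Answer: 0 0 7 0

Derivation:
After op 1 (RCL M3): stack=[0] mem=[0,0,0,0]
After op 2 (push 17): stack=[0,17] mem=[0,0,0,0]
After op 3 (push 14): stack=[0,17,14] mem=[0,0,0,0]
After op 4 (STO M2): stack=[0,17] mem=[0,0,14,0]
After op 5 (/): stack=[0] mem=[0,0,14,0]
After op 6 (dup): stack=[0,0] mem=[0,0,14,0]
After op 7 (STO M2): stack=[0] mem=[0,0,0,0]
After op 8 (push 10): stack=[0,10] mem=[0,0,0,0]
After op 9 (push 7): stack=[0,10,7] mem=[0,0,0,0]
After op 10 (STO M2): stack=[0,10] mem=[0,0,7,0]
After op 11 (*): stack=[0] mem=[0,0,7,0]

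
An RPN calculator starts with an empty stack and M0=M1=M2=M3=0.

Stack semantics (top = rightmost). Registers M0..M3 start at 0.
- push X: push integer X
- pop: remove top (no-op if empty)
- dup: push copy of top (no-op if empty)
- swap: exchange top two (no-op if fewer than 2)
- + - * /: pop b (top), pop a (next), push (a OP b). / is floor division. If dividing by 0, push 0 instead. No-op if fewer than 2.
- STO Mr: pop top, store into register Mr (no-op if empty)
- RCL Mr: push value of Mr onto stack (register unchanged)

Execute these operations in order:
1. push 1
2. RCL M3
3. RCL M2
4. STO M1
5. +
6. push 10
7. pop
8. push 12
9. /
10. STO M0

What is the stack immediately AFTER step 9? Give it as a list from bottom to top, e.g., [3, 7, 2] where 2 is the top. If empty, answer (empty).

After op 1 (push 1): stack=[1] mem=[0,0,0,0]
After op 2 (RCL M3): stack=[1,0] mem=[0,0,0,0]
After op 3 (RCL M2): stack=[1,0,0] mem=[0,0,0,0]
After op 4 (STO M1): stack=[1,0] mem=[0,0,0,0]
After op 5 (+): stack=[1] mem=[0,0,0,0]
After op 6 (push 10): stack=[1,10] mem=[0,0,0,0]
After op 7 (pop): stack=[1] mem=[0,0,0,0]
After op 8 (push 12): stack=[1,12] mem=[0,0,0,0]
After op 9 (/): stack=[0] mem=[0,0,0,0]

[0]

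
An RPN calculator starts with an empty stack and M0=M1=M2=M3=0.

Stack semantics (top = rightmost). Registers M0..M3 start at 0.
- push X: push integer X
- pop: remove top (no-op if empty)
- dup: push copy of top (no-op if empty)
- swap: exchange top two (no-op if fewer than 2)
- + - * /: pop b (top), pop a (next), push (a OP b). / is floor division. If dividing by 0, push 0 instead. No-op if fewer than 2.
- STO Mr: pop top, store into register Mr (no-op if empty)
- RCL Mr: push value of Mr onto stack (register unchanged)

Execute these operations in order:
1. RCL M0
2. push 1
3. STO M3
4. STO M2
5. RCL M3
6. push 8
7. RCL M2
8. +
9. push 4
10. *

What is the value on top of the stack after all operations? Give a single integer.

Answer: 32

Derivation:
After op 1 (RCL M0): stack=[0] mem=[0,0,0,0]
After op 2 (push 1): stack=[0,1] mem=[0,0,0,0]
After op 3 (STO M3): stack=[0] mem=[0,0,0,1]
After op 4 (STO M2): stack=[empty] mem=[0,0,0,1]
After op 5 (RCL M3): stack=[1] mem=[0,0,0,1]
After op 6 (push 8): stack=[1,8] mem=[0,0,0,1]
After op 7 (RCL M2): stack=[1,8,0] mem=[0,0,0,1]
After op 8 (+): stack=[1,8] mem=[0,0,0,1]
After op 9 (push 4): stack=[1,8,4] mem=[0,0,0,1]
After op 10 (*): stack=[1,32] mem=[0,0,0,1]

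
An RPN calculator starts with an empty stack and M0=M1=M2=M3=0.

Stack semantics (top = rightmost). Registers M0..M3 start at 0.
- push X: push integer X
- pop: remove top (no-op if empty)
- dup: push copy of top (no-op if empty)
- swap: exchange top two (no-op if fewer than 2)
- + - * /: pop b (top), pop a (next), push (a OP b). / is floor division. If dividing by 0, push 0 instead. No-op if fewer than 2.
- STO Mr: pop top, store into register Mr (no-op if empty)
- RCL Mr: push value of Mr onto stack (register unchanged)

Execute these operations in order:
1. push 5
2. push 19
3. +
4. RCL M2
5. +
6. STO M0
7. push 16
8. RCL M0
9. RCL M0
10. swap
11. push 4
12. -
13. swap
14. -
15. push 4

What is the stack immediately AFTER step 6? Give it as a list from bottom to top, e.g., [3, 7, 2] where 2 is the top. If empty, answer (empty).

After op 1 (push 5): stack=[5] mem=[0,0,0,0]
After op 2 (push 19): stack=[5,19] mem=[0,0,0,0]
After op 3 (+): stack=[24] mem=[0,0,0,0]
After op 4 (RCL M2): stack=[24,0] mem=[0,0,0,0]
After op 5 (+): stack=[24] mem=[0,0,0,0]
After op 6 (STO M0): stack=[empty] mem=[24,0,0,0]

(empty)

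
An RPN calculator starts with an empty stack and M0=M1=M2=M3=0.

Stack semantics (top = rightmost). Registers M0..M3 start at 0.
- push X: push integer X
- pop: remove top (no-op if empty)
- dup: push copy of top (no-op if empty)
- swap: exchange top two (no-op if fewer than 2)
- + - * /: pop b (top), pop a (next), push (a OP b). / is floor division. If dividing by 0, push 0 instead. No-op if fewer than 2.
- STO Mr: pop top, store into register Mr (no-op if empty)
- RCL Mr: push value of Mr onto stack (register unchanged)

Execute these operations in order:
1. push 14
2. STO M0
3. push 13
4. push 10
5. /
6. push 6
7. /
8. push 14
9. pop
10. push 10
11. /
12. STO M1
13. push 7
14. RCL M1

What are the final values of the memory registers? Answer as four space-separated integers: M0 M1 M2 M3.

After op 1 (push 14): stack=[14] mem=[0,0,0,0]
After op 2 (STO M0): stack=[empty] mem=[14,0,0,0]
After op 3 (push 13): stack=[13] mem=[14,0,0,0]
After op 4 (push 10): stack=[13,10] mem=[14,0,0,0]
After op 5 (/): stack=[1] mem=[14,0,0,0]
After op 6 (push 6): stack=[1,6] mem=[14,0,0,0]
After op 7 (/): stack=[0] mem=[14,0,0,0]
After op 8 (push 14): stack=[0,14] mem=[14,0,0,0]
After op 9 (pop): stack=[0] mem=[14,0,0,0]
After op 10 (push 10): stack=[0,10] mem=[14,0,0,0]
After op 11 (/): stack=[0] mem=[14,0,0,0]
After op 12 (STO M1): stack=[empty] mem=[14,0,0,0]
After op 13 (push 7): stack=[7] mem=[14,0,0,0]
After op 14 (RCL M1): stack=[7,0] mem=[14,0,0,0]

Answer: 14 0 0 0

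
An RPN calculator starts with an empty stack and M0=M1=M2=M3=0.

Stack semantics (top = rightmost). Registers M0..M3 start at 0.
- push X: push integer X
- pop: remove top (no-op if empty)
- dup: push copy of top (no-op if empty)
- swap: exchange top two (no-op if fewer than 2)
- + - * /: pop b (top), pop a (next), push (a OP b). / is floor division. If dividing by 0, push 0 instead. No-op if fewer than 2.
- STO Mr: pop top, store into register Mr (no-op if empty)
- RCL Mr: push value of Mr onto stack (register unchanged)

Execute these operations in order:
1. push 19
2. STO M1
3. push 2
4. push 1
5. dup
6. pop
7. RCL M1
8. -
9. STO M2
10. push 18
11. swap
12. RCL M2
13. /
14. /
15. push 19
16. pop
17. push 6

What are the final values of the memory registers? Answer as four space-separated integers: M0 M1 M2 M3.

Answer: 0 19 -18 0

Derivation:
After op 1 (push 19): stack=[19] mem=[0,0,0,0]
After op 2 (STO M1): stack=[empty] mem=[0,19,0,0]
After op 3 (push 2): stack=[2] mem=[0,19,0,0]
After op 4 (push 1): stack=[2,1] mem=[0,19,0,0]
After op 5 (dup): stack=[2,1,1] mem=[0,19,0,0]
After op 6 (pop): stack=[2,1] mem=[0,19,0,0]
After op 7 (RCL M1): stack=[2,1,19] mem=[0,19,0,0]
After op 8 (-): stack=[2,-18] mem=[0,19,0,0]
After op 9 (STO M2): stack=[2] mem=[0,19,-18,0]
After op 10 (push 18): stack=[2,18] mem=[0,19,-18,0]
After op 11 (swap): stack=[18,2] mem=[0,19,-18,0]
After op 12 (RCL M2): stack=[18,2,-18] mem=[0,19,-18,0]
After op 13 (/): stack=[18,-1] mem=[0,19,-18,0]
After op 14 (/): stack=[-18] mem=[0,19,-18,0]
After op 15 (push 19): stack=[-18,19] mem=[0,19,-18,0]
After op 16 (pop): stack=[-18] mem=[0,19,-18,0]
After op 17 (push 6): stack=[-18,6] mem=[0,19,-18,0]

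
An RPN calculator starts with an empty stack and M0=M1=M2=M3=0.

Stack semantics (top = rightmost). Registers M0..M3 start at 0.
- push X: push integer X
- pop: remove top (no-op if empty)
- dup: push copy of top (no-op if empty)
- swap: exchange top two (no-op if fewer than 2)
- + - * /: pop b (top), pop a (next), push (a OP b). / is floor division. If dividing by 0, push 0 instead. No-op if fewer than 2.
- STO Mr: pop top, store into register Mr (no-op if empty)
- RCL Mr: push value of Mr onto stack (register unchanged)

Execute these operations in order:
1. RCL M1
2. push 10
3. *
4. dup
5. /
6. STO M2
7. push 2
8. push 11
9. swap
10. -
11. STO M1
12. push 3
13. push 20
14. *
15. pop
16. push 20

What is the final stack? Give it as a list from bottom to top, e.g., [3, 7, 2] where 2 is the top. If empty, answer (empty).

After op 1 (RCL M1): stack=[0] mem=[0,0,0,0]
After op 2 (push 10): stack=[0,10] mem=[0,0,0,0]
After op 3 (*): stack=[0] mem=[0,0,0,0]
After op 4 (dup): stack=[0,0] mem=[0,0,0,0]
After op 5 (/): stack=[0] mem=[0,0,0,0]
After op 6 (STO M2): stack=[empty] mem=[0,0,0,0]
After op 7 (push 2): stack=[2] mem=[0,0,0,0]
After op 8 (push 11): stack=[2,11] mem=[0,0,0,0]
After op 9 (swap): stack=[11,2] mem=[0,0,0,0]
After op 10 (-): stack=[9] mem=[0,0,0,0]
After op 11 (STO M1): stack=[empty] mem=[0,9,0,0]
After op 12 (push 3): stack=[3] mem=[0,9,0,0]
After op 13 (push 20): stack=[3,20] mem=[0,9,0,0]
After op 14 (*): stack=[60] mem=[0,9,0,0]
After op 15 (pop): stack=[empty] mem=[0,9,0,0]
After op 16 (push 20): stack=[20] mem=[0,9,0,0]

Answer: [20]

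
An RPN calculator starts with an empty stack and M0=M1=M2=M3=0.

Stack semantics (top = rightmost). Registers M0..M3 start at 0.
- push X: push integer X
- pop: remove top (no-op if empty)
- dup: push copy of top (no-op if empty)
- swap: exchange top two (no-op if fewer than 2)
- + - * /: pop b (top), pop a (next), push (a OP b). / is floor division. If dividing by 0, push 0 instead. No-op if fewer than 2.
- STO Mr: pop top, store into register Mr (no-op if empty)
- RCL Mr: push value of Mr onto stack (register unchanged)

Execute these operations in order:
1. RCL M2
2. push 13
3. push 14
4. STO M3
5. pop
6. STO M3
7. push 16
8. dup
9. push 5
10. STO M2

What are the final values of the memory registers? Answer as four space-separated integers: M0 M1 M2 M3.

After op 1 (RCL M2): stack=[0] mem=[0,0,0,0]
After op 2 (push 13): stack=[0,13] mem=[0,0,0,0]
After op 3 (push 14): stack=[0,13,14] mem=[0,0,0,0]
After op 4 (STO M3): stack=[0,13] mem=[0,0,0,14]
After op 5 (pop): stack=[0] mem=[0,0,0,14]
After op 6 (STO M3): stack=[empty] mem=[0,0,0,0]
After op 7 (push 16): stack=[16] mem=[0,0,0,0]
After op 8 (dup): stack=[16,16] mem=[0,0,0,0]
After op 9 (push 5): stack=[16,16,5] mem=[0,0,0,0]
After op 10 (STO M2): stack=[16,16] mem=[0,0,5,0]

Answer: 0 0 5 0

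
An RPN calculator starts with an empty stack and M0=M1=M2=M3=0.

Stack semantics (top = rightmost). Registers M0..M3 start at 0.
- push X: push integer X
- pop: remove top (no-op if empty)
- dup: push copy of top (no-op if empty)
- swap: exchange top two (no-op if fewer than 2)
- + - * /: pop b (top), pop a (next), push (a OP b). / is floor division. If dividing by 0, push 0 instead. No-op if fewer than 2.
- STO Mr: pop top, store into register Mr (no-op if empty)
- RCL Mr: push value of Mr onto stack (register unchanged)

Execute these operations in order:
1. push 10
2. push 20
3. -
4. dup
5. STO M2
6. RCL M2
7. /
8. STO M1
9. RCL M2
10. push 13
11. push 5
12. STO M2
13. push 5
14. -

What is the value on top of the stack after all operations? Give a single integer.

After op 1 (push 10): stack=[10] mem=[0,0,0,0]
After op 2 (push 20): stack=[10,20] mem=[0,0,0,0]
After op 3 (-): stack=[-10] mem=[0,0,0,0]
After op 4 (dup): stack=[-10,-10] mem=[0,0,0,0]
After op 5 (STO M2): stack=[-10] mem=[0,0,-10,0]
After op 6 (RCL M2): stack=[-10,-10] mem=[0,0,-10,0]
After op 7 (/): stack=[1] mem=[0,0,-10,0]
After op 8 (STO M1): stack=[empty] mem=[0,1,-10,0]
After op 9 (RCL M2): stack=[-10] mem=[0,1,-10,0]
After op 10 (push 13): stack=[-10,13] mem=[0,1,-10,0]
After op 11 (push 5): stack=[-10,13,5] mem=[0,1,-10,0]
After op 12 (STO M2): stack=[-10,13] mem=[0,1,5,0]
After op 13 (push 5): stack=[-10,13,5] mem=[0,1,5,0]
After op 14 (-): stack=[-10,8] mem=[0,1,5,0]

Answer: 8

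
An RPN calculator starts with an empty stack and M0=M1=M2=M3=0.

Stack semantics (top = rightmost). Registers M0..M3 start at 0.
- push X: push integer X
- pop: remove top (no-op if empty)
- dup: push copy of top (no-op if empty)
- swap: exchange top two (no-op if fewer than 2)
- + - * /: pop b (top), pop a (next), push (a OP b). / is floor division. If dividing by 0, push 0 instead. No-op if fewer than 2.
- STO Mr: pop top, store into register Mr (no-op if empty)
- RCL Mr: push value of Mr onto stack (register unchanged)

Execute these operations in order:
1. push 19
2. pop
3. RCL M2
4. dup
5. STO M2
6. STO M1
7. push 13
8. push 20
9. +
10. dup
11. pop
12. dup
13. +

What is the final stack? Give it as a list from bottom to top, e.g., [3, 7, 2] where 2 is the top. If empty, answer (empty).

After op 1 (push 19): stack=[19] mem=[0,0,0,0]
After op 2 (pop): stack=[empty] mem=[0,0,0,0]
After op 3 (RCL M2): stack=[0] mem=[0,0,0,0]
After op 4 (dup): stack=[0,0] mem=[0,0,0,0]
After op 5 (STO M2): stack=[0] mem=[0,0,0,0]
After op 6 (STO M1): stack=[empty] mem=[0,0,0,0]
After op 7 (push 13): stack=[13] mem=[0,0,0,0]
After op 8 (push 20): stack=[13,20] mem=[0,0,0,0]
After op 9 (+): stack=[33] mem=[0,0,0,0]
After op 10 (dup): stack=[33,33] mem=[0,0,0,0]
After op 11 (pop): stack=[33] mem=[0,0,0,0]
After op 12 (dup): stack=[33,33] mem=[0,0,0,0]
After op 13 (+): stack=[66] mem=[0,0,0,0]

Answer: [66]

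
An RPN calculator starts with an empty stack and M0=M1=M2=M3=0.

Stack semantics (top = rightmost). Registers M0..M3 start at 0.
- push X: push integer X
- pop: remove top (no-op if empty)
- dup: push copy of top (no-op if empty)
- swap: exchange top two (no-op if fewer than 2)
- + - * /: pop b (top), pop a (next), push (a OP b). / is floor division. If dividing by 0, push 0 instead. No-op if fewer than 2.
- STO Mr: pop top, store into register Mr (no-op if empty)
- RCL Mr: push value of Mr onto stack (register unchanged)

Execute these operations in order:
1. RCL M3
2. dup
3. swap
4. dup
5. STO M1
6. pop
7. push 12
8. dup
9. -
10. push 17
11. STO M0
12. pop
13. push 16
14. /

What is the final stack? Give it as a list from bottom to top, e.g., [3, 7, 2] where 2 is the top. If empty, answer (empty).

Answer: [0]

Derivation:
After op 1 (RCL M3): stack=[0] mem=[0,0,0,0]
After op 2 (dup): stack=[0,0] mem=[0,0,0,0]
After op 3 (swap): stack=[0,0] mem=[0,0,0,0]
After op 4 (dup): stack=[0,0,0] mem=[0,0,0,0]
After op 5 (STO M1): stack=[0,0] mem=[0,0,0,0]
After op 6 (pop): stack=[0] mem=[0,0,0,0]
After op 7 (push 12): stack=[0,12] mem=[0,0,0,0]
After op 8 (dup): stack=[0,12,12] mem=[0,0,0,0]
After op 9 (-): stack=[0,0] mem=[0,0,0,0]
After op 10 (push 17): stack=[0,0,17] mem=[0,0,0,0]
After op 11 (STO M0): stack=[0,0] mem=[17,0,0,0]
After op 12 (pop): stack=[0] mem=[17,0,0,0]
After op 13 (push 16): stack=[0,16] mem=[17,0,0,0]
After op 14 (/): stack=[0] mem=[17,0,0,0]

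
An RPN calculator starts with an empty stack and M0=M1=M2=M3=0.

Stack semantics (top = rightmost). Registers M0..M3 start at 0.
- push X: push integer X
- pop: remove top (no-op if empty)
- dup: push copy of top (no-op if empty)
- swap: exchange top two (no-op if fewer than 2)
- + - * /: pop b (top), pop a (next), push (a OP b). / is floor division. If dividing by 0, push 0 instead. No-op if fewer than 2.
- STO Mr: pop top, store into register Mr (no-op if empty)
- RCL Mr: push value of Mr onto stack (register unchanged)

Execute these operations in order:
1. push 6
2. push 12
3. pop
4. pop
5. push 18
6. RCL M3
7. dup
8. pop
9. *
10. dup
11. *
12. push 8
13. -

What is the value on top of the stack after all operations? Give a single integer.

After op 1 (push 6): stack=[6] mem=[0,0,0,0]
After op 2 (push 12): stack=[6,12] mem=[0,0,0,0]
After op 3 (pop): stack=[6] mem=[0,0,0,0]
After op 4 (pop): stack=[empty] mem=[0,0,0,0]
After op 5 (push 18): stack=[18] mem=[0,0,0,0]
After op 6 (RCL M3): stack=[18,0] mem=[0,0,0,0]
After op 7 (dup): stack=[18,0,0] mem=[0,0,0,0]
After op 8 (pop): stack=[18,0] mem=[0,0,0,0]
After op 9 (*): stack=[0] mem=[0,0,0,0]
After op 10 (dup): stack=[0,0] mem=[0,0,0,0]
After op 11 (*): stack=[0] mem=[0,0,0,0]
After op 12 (push 8): stack=[0,8] mem=[0,0,0,0]
After op 13 (-): stack=[-8] mem=[0,0,0,0]

Answer: -8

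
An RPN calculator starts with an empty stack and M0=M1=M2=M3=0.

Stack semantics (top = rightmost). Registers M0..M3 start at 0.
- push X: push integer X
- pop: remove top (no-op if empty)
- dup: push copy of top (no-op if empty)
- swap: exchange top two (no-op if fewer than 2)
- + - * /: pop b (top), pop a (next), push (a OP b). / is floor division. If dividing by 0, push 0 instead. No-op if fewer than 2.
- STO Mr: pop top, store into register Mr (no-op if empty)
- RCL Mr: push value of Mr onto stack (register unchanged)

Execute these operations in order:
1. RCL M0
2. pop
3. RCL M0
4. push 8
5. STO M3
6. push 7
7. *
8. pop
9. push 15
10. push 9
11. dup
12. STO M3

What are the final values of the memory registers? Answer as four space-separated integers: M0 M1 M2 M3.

After op 1 (RCL M0): stack=[0] mem=[0,0,0,0]
After op 2 (pop): stack=[empty] mem=[0,0,0,0]
After op 3 (RCL M0): stack=[0] mem=[0,0,0,0]
After op 4 (push 8): stack=[0,8] mem=[0,0,0,0]
After op 5 (STO M3): stack=[0] mem=[0,0,0,8]
After op 6 (push 7): stack=[0,7] mem=[0,0,0,8]
After op 7 (*): stack=[0] mem=[0,0,0,8]
After op 8 (pop): stack=[empty] mem=[0,0,0,8]
After op 9 (push 15): stack=[15] mem=[0,0,0,8]
After op 10 (push 9): stack=[15,9] mem=[0,0,0,8]
After op 11 (dup): stack=[15,9,9] mem=[0,0,0,8]
After op 12 (STO M3): stack=[15,9] mem=[0,0,0,9]

Answer: 0 0 0 9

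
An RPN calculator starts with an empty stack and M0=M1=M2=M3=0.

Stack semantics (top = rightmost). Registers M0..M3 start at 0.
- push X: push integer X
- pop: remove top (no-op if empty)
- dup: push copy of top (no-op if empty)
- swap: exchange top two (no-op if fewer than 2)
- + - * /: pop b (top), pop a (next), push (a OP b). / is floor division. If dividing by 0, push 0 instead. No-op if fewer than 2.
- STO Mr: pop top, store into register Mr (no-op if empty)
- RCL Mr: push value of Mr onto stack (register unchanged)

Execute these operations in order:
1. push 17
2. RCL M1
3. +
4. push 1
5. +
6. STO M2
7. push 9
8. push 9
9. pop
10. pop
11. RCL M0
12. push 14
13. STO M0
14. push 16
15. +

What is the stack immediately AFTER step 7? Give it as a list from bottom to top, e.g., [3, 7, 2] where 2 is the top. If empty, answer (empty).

After op 1 (push 17): stack=[17] mem=[0,0,0,0]
After op 2 (RCL M1): stack=[17,0] mem=[0,0,0,0]
After op 3 (+): stack=[17] mem=[0,0,0,0]
After op 4 (push 1): stack=[17,1] mem=[0,0,0,0]
After op 5 (+): stack=[18] mem=[0,0,0,0]
After op 6 (STO M2): stack=[empty] mem=[0,0,18,0]
After op 7 (push 9): stack=[9] mem=[0,0,18,0]

[9]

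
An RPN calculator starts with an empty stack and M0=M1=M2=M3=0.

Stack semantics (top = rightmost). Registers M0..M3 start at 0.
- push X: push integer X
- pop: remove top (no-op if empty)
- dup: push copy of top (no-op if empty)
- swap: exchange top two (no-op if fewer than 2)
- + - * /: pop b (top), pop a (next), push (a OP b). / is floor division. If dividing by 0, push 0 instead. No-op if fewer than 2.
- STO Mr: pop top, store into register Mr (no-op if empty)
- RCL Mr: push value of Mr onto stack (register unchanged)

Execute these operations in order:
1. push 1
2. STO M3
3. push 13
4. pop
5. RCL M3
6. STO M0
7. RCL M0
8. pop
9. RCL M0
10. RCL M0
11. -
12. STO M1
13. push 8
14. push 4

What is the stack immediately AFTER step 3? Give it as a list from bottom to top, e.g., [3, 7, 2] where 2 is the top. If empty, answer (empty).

After op 1 (push 1): stack=[1] mem=[0,0,0,0]
After op 2 (STO M3): stack=[empty] mem=[0,0,0,1]
After op 3 (push 13): stack=[13] mem=[0,0,0,1]

[13]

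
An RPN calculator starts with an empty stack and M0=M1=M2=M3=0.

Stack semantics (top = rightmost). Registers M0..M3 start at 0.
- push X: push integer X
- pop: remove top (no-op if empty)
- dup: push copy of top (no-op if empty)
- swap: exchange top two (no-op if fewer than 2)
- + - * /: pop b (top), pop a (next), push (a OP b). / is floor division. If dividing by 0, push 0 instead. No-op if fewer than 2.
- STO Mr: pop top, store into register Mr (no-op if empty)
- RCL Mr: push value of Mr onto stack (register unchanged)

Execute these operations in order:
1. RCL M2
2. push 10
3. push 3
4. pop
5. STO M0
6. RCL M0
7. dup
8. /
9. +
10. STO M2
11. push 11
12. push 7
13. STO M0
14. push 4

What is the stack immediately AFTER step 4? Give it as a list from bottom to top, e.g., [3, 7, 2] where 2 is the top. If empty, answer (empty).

After op 1 (RCL M2): stack=[0] mem=[0,0,0,0]
After op 2 (push 10): stack=[0,10] mem=[0,0,0,0]
After op 3 (push 3): stack=[0,10,3] mem=[0,0,0,0]
After op 4 (pop): stack=[0,10] mem=[0,0,0,0]

[0, 10]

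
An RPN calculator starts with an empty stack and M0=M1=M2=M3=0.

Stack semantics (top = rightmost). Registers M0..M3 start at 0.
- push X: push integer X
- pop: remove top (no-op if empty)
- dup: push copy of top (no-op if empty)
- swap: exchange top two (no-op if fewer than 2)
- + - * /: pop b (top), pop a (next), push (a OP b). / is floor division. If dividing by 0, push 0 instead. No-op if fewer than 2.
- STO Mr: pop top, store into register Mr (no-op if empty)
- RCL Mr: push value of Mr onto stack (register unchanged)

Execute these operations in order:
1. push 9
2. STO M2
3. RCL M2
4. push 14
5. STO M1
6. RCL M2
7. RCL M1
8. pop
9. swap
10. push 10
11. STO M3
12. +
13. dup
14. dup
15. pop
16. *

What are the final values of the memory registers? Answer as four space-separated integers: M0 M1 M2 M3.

After op 1 (push 9): stack=[9] mem=[0,0,0,0]
After op 2 (STO M2): stack=[empty] mem=[0,0,9,0]
After op 3 (RCL M2): stack=[9] mem=[0,0,9,0]
After op 4 (push 14): stack=[9,14] mem=[0,0,9,0]
After op 5 (STO M1): stack=[9] mem=[0,14,9,0]
After op 6 (RCL M2): stack=[9,9] mem=[0,14,9,0]
After op 7 (RCL M1): stack=[9,9,14] mem=[0,14,9,0]
After op 8 (pop): stack=[9,9] mem=[0,14,9,0]
After op 9 (swap): stack=[9,9] mem=[0,14,9,0]
After op 10 (push 10): stack=[9,9,10] mem=[0,14,9,0]
After op 11 (STO M3): stack=[9,9] mem=[0,14,9,10]
After op 12 (+): stack=[18] mem=[0,14,9,10]
After op 13 (dup): stack=[18,18] mem=[0,14,9,10]
After op 14 (dup): stack=[18,18,18] mem=[0,14,9,10]
After op 15 (pop): stack=[18,18] mem=[0,14,9,10]
After op 16 (*): stack=[324] mem=[0,14,9,10]

Answer: 0 14 9 10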